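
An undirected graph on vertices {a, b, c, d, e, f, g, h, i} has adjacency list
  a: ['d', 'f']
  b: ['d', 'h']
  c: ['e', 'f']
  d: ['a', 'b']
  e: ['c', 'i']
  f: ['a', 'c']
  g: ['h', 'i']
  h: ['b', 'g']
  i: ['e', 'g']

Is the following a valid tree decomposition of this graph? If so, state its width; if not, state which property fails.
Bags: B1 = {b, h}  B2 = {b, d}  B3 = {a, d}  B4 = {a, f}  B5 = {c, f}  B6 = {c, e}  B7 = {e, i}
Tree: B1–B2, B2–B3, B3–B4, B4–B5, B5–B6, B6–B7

A tree decomposition must satisfy three properties: every vertex lies in some bag; for every edge, both endpoints lie together in some bag; and for every vertex, the bags containing it form a connected subtree. Here vertex g appears in no bag, so the decomposition is invalid.

No — vertex g appears in no bag.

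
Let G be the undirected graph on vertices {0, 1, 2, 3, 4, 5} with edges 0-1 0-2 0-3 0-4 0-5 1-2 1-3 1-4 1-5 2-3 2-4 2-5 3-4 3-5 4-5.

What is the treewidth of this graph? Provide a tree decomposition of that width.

A single bag containing all 6 vertices is trivially a valid decomposition of width 5. On the other hand G contains the 6-clique {0, 1, 2, 3, 4, 5}. A clique must lie in a single bag of any decomposition, so no decomposition can have width below 5. Combining the bounds, tw(G) = 5.

Treewidth 5.
One optimal decomposition is:
Bags: B1 = {0, 1, 2, 3, 4, 5}
Tree: (single bag)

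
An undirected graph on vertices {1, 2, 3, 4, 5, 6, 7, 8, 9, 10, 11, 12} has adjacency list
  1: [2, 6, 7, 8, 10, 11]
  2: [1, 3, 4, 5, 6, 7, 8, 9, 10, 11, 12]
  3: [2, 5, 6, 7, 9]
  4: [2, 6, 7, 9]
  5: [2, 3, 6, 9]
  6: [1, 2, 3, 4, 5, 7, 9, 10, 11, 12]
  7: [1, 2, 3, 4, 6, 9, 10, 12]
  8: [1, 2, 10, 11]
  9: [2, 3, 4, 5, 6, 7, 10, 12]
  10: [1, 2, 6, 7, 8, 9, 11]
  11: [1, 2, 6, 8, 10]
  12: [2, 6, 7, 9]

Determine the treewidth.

A width-4 tree decomposition is:
Bags: B1 = {1, 2, 6, 7, 10}  B2 = {2, 6, 7, 9, 10}  B3 = {2, 3, 6, 7, 9}  B4 = {1, 2, 6, 10, 11}  B5 = {2, 6, 7, 9, 12}  B6 = {2, 3, 5, 6, 9}  B7 = {2, 4, 6, 7, 9}  B8 = {1, 2, 8, 10, 11}
Tree: B1–B2, B2–B3, B1–B4, B3–B5, B3–B6, B2–B7, B4–B8
Each bag holds 5 vertices, so the decomposition has width 4, which upper-bounds the treewidth. Conversely, {1, 2, 8, 10, 11} is a clique of size 5, and the vertices of any clique must share a bag in every tree decomposition; so some bag has ≥ 5 vertices and tw(G) ≥ 4. Therefore the treewidth is 4.

4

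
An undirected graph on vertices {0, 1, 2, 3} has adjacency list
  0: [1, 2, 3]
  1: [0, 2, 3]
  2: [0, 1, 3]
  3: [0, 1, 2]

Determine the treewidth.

3

A width-3 tree decomposition is:
Bags: B1 = {0, 1, 2, 3}
Tree: (single bag)
A single bag containing all 4 vertices is trivially a valid decomposition of width 3. On the other hand G contains the 4-clique {0, 1, 2, 3}. A clique must lie in a single bag of any decomposition, so no decomposition can have width below 3. The upper and lower bounds meet at 3, so that is the treewidth.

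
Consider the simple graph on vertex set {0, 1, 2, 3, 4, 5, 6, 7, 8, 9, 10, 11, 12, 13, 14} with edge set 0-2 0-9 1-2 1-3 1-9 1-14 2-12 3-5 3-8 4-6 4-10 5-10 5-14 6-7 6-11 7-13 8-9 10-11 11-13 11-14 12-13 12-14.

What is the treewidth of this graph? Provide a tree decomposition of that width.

Treewidth 3.
One such decomposition:
Bags: B1 = {0, 3, 8, 9}  B2 = {0, 1, 3, 9}  B3 = {0, 1, 2, 3}  B4 = {1, 2, 3, 5}  B5 = {1, 2, 5, 14}  B6 = {2, 5, 12, 14}  B7 = {5, 10, 12, 14}  B8 = {10, 11, 12, 14}  B9 = {10, 11, 12, 13}  B10 = {4, 10, 11, 13}  B11 = {4, 6, 11, 13}  B12 = {4, 6, 7, 13}
Tree: B1–B2, B2–B3, B3–B4, B4–B5, B5–B6, B6–B7, B7–B8, B8–B9, B9–B10, B10–B11, B11–B12

Each bag holds 4 vertices, so the decomposition has width 3, which upper-bounds the treewidth. For the lower bound: the 4 vertex sets {0,8,9}, {3}, {1}, {2,5,12,14} are disjoint, each induces a connected subgraph, and every pair is joined by at least one edge of G. Contracting each set to a single vertex therefore yields K_{4} as a minor, and since treewidth is minor-monotone, tw(G) ≥ tw(K_{4}) = 3. The upper and lower bounds meet at 3, so that is the treewidth.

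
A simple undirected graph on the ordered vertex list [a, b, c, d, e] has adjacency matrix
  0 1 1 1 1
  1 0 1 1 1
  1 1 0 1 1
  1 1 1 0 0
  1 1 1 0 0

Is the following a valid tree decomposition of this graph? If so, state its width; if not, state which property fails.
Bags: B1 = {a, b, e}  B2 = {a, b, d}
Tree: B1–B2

No — vertex c appears in no bag.

A tree decomposition must satisfy three properties: every vertex lies in some bag; for every edge, both endpoints lie together in some bag; and for every vertex, the bags containing it form a connected subtree. Here vertex c appears in no bag, so the decomposition is invalid.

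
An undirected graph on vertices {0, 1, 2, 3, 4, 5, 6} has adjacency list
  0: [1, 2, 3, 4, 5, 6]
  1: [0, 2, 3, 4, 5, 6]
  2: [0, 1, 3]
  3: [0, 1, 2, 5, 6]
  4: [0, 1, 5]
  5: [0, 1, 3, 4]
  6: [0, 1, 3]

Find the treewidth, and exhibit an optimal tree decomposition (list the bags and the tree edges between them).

Each bag holds 4 vertices, so the decomposition has width 3, which upper-bounds the treewidth. Conversely, {0, 1, 2, 3} is a clique of size 4, and the vertices of any clique must share a bag in every tree decomposition; so some bag has ≥ 4 vertices and tw(G) ≥ 3. Therefore the treewidth is 3.

Treewidth 3.
Bags: B1 = {0, 1, 2, 3}  B2 = {0, 1, 3, 5}  B3 = {0, 1, 3, 6}  B4 = {0, 1, 4, 5}
Tree: B1–B2, B1–B3, B2–B4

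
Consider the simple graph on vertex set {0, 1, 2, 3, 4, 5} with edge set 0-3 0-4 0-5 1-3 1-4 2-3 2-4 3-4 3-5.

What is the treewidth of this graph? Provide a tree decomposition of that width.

Each bag holds 3 vertices, so the decomposition has width 2, which upper-bounds the treewidth. For the lower bound, the 3 vertices {0, 3, 4} are pairwise adjacent, and any tree decomposition puts a clique entirely inside one bag — forcing width ≥ 2. Hence tw(G) = 2 exactly.

Treewidth 2.
One such decomposition:
Bags: B1 = {0, 3, 4}  B2 = {1, 3, 4}  B3 = {0, 3, 5}  B4 = {2, 3, 4}
Tree: B1–B2, B1–B3, B1–B4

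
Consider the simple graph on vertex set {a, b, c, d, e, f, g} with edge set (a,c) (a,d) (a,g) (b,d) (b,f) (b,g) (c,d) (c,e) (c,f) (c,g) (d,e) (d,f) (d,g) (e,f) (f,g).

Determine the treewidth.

A width-3 tree decomposition is:
Bags: B1 = {c, d, f, g}  B2 = {b, d, f, g}  B3 = {a, c, d, g}  B4 = {c, d, e, f}
Tree: B1–B2, B1–B3, B1–B4
The largest bag has 4 vertices, giving width 3; this decomposition certifies tw(G) ≤ 3. Conversely, {a, c, d, g} is a clique of size 4, and the vertices of any clique must share a bag in every tree decomposition; so some bag has ≥ 4 vertices and tw(G) ≥ 3. The upper and lower bounds meet at 3, so that is the treewidth.

3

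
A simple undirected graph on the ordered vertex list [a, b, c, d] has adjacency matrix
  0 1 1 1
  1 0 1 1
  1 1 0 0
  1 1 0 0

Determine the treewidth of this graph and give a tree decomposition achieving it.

Treewidth 2.
One such decomposition:
Bags: B1 = {a, b, d}  B2 = {a, b, c}
Tree: B1–B2

Each bag holds 3 vertices, so the decomposition has width 2, which upper-bounds the treewidth. On the other hand G contains the 3-clique {a, b, d}. A clique must lie in a single bag of any decomposition, so no decomposition can have width below 2. Therefore the treewidth is 2.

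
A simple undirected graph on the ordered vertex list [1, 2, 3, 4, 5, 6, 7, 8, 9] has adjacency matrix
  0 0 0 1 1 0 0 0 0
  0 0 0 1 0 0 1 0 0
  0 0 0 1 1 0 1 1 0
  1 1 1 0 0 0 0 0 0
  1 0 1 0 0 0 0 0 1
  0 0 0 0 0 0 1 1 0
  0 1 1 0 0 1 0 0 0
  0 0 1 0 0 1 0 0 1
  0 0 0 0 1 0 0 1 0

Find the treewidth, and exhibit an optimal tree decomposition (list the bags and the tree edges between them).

Treewidth 3.
Bags: B1 = {1, 5, 8, 9}  B2 = {1, 3, 5, 8}  B3 = {1, 3, 4, 8}  B4 = {3, 4, 6, 8}  B5 = {3, 4, 6, 7}  B6 = {2, 4, 6, 7}
Tree: B1–B2, B2–B3, B3–B4, B4–B5, B5–B6

Every bag has size at most 4, so the width is 4 − 1 = 3 and tw(G) ≤ 3. For the lower bound: the 4 vertex sets {1,5,9}, {8}, {3}, {2,4,6,7} are disjoint, each induces a connected subgraph, and every pair is joined by at least one edge of G. Contracting each set to a single vertex therefore yields K_{4} as a minor, and since treewidth is minor-monotone, tw(G) ≥ tw(K_{4}) = 3. Combining the bounds, tw(G) = 3.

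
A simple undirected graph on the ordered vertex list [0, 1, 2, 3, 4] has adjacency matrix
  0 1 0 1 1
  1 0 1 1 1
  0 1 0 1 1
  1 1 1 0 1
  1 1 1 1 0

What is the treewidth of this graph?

A width-3 tree decomposition is:
Bags: B1 = {0, 1, 3, 4}  B2 = {1, 2, 3, 4}
Tree: B1–B2
The largest bag has 4 vertices, giving width 3; this decomposition certifies tw(G) ≤ 3. For the lower bound, the 4 vertices {0, 1, 3, 4} are pairwise adjacent, and any tree decomposition puts a clique entirely inside one bag — forcing width ≥ 3. Therefore the treewidth is 3.

3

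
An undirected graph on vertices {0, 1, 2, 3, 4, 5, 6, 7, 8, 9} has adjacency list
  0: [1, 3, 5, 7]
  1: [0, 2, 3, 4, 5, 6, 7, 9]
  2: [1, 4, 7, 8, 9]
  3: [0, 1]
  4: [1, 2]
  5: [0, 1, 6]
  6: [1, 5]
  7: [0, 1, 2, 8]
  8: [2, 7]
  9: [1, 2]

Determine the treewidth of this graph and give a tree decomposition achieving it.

Treewidth 2.
Bags: B1 = {0, 1, 5}  B2 = {0, 1, 3}  B3 = {0, 1, 7}  B4 = {1, 5, 6}  B5 = {1, 2, 7}  B6 = {1, 2, 4}  B7 = {1, 2, 9}  B8 = {2, 7, 8}
Tree: B1–B2, B1–B3, B1–B4, B3–B5, B5–B6, B6–B7, B5–B8

The largest bag has 3 vertices, giving width 2; this decomposition certifies tw(G) ≤ 2. For the lower bound, the 3 vertices {2, 7, 8} are pairwise adjacent, and any tree decomposition puts a clique entirely inside one bag — forcing width ≥ 2. The upper and lower bounds meet at 2, so that is the treewidth.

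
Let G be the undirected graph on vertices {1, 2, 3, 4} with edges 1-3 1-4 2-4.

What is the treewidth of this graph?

A width-1 tree decomposition is:
Bags: B1 = {1, 4}  B2 = {1, 3}  B3 = {2, 4}
Tree: B1–B2, B1–B3
Every bag has size at most 2, so the width is 2 − 1 = 1 and tw(G) ≤ 1. Since G has at least one edge (e.g. 4–1), it is not an edgeless graph, so tw(G) ≥ 1. Therefore the treewidth is 1.

1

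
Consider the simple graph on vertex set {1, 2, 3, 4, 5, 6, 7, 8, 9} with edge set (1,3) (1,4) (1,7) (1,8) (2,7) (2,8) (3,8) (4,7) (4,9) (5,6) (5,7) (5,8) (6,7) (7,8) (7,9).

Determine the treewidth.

2

A width-2 tree decomposition is:
Bags: B1 = {1, 4, 7}  B2 = {4, 7, 9}  B3 = {1, 7, 8}  B4 = {5, 7, 8}  B5 = {5, 6, 7}  B6 = {1, 3, 8}  B7 = {2, 7, 8}
Tree: B1–B2, B1–B3, B3–B4, B4–B5, B3–B6, B3–B7
The largest bag has 3 vertices, giving width 2; this decomposition certifies tw(G) ≤ 2. For the lower bound, the 3 vertices {1, 3, 8} are pairwise adjacent, and any tree decomposition puts a clique entirely inside one bag — forcing width ≥ 2. Combining the bounds, tw(G) = 2.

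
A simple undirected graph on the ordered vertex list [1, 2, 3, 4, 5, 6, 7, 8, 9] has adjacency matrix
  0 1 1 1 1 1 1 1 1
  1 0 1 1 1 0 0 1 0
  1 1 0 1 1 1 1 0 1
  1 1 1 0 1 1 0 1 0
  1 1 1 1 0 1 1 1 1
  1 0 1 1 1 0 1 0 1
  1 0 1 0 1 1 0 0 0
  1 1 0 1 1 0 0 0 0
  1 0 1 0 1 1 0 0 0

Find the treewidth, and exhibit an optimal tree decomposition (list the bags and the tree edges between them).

Each bag holds 5 vertices, so the decomposition has width 4, which upper-bounds the treewidth. For the lower bound, the 5 vertices {1, 2, 4, 5, 8} are pairwise adjacent, and any tree decomposition puts a clique entirely inside one bag — forcing width ≥ 4. Combining the bounds, tw(G) = 4.

Treewidth 4.
One such decomposition:
Bags: B1 = {1, 3, 4, 5, 6}  B2 = {1, 3, 5, 6, 9}  B3 = {1, 3, 5, 6, 7}  B4 = {1, 2, 3, 4, 5}  B5 = {1, 2, 4, 5, 8}
Tree: B1–B2, B1–B3, B1–B4, B4–B5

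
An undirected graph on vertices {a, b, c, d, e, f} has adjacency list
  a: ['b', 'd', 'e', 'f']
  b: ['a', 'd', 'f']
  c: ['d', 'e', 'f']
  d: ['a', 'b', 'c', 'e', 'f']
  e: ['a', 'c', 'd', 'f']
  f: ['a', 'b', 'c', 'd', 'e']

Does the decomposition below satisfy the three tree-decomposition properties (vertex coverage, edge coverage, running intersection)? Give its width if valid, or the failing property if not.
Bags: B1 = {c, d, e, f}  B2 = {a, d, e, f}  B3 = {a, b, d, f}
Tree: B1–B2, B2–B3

Yes; width 3.

Checking the three conditions: (i) the bags cover all of {a, b, c, d, e, f}; (ii) for each edge, some bag contains both endpoints; (iii) the bags containing any fixed vertex form a subtree. All hold, so the decomposition is valid with width 4 − 1 = 3.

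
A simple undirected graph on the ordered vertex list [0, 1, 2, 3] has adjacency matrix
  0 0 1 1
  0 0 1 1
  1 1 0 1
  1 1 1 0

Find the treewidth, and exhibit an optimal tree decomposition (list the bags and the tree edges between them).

Each bag holds 3 vertices, so the decomposition has width 2, which upper-bounds the treewidth. Conversely, {0, 2, 3} is a clique of size 3, and the vertices of any clique must share a bag in every tree decomposition; so some bag has ≥ 3 vertices and tw(G) ≥ 2. Combining the bounds, tw(G) = 2.

Treewidth 2.
Bags: B1 = {0, 2, 3}  B2 = {1, 2, 3}
Tree: B1–B2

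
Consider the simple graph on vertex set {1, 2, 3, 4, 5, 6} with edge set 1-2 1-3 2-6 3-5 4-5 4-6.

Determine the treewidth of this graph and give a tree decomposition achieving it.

Every bag has size at most 3, so the width is 3 − 1 = 2 and tw(G) ≤ 2. Since 3–5–4–6–2–1–3 is a cycle in G, G is not acyclic. Forests are exactly the graphs of treewidth ≤ 1, so tw(G) ≥ 2. Combining the bounds, tw(G) = 2.

Treewidth 2.
One optimal decomposition is:
Bags: B1 = {3, 4, 5}  B2 = {3, 4, 6}  B3 = {2, 3, 6}  B4 = {1, 2, 3}
Tree: B1–B2, B2–B3, B3–B4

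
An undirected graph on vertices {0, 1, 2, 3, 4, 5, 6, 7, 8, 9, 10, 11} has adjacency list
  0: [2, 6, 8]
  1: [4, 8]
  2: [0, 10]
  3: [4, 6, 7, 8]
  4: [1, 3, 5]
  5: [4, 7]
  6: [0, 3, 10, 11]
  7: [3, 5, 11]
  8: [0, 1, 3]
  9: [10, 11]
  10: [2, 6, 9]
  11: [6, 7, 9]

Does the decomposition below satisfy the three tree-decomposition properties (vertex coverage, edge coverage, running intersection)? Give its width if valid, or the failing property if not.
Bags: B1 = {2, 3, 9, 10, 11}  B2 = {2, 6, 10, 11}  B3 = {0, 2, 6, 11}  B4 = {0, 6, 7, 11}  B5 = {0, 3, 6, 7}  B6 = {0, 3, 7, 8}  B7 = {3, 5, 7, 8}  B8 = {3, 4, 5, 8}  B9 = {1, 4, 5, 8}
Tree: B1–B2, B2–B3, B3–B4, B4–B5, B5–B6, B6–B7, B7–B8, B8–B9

No — bags containing vertex 3 are not connected in the tree.

A tree decomposition must satisfy three properties: every vertex lies in some bag; for every edge, both endpoints lie together in some bag; and for every vertex, the bags containing it form a connected subtree. Here bags containing vertex 3 are not connected in the tree, so the decomposition is invalid.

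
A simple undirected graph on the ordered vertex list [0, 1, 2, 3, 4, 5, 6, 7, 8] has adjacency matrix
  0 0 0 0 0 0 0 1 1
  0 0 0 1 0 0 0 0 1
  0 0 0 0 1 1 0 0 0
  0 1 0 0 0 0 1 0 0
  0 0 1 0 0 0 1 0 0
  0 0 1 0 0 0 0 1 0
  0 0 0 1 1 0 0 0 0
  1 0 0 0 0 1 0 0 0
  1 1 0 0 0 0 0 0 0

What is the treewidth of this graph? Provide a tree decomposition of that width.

The largest bag has 3 vertices, giving width 2; this decomposition certifies tw(G) ≤ 2. The edges 8–0–7–5–2–4–6–3–1–8 form a cycle, so G is not a tree and its treewidth is at least 2. Therefore the treewidth is 2.

Treewidth 2.
One optimal decomposition is:
Bags: B1 = {0, 7, 8}  B2 = {5, 7, 8}  B3 = {2, 5, 8}  B4 = {2, 4, 8}  B5 = {4, 6, 8}  B6 = {3, 6, 8}  B7 = {1, 3, 8}
Tree: B1–B2, B2–B3, B3–B4, B4–B5, B5–B6, B6–B7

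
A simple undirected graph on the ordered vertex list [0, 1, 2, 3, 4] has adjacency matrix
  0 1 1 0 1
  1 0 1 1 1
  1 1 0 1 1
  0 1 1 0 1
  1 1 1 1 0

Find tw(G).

3

A width-3 tree decomposition is:
Bags: B1 = {1, 2, 3, 4}  B2 = {0, 1, 2, 4}
Tree: B1–B2
Each bag holds 4 vertices, so the decomposition has width 3, which upper-bounds the treewidth. Conversely, {0, 1, 2, 4} is a clique of size 4, and the vertices of any clique must share a bag in every tree decomposition; so some bag has ≥ 4 vertices and tw(G) ≥ 3. Combining the bounds, tw(G) = 3.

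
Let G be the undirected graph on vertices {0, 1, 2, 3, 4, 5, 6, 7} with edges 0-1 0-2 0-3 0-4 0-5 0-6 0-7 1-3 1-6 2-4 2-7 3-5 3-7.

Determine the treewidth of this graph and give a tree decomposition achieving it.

Treewidth 2.
One such decomposition:
Bags: B1 = {0, 1, 3}  B2 = {0, 3, 7}  B3 = {0, 2, 7}  B4 = {0, 1, 6}  B5 = {0, 3, 5}  B6 = {0, 2, 4}
Tree: B1–B2, B2–B3, B1–B4, B1–B5, B3–B6

Every bag has size at most 3, so the width is 3 − 1 = 2 and tw(G) ≤ 2. Conversely, {0, 2, 4} is a clique of size 3, and the vertices of any clique must share a bag in every tree decomposition; so some bag has ≥ 3 vertices and tw(G) ≥ 2. Therefore the treewidth is 2.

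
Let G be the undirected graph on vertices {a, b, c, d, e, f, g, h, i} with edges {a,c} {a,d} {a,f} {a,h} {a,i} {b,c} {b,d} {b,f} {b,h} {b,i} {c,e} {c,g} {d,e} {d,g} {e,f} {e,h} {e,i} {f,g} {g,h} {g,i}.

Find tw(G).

4

A width-4 tree decomposition is:
Bags: B1 = {a, b, e, f, g}  B2 = {a, b, e, g, h}  B3 = {a, b, c, e, g}  B4 = {a, b, e, g, i}  B5 = {a, b, d, e, g}
Tree: B1–B2, B2–B3, B3–B4, B4–B5
The largest bag has 5 vertices, giving width 4; this decomposition certifies tw(G) ≤ 4. For the lower bound: the 5 vertex sets {b,f}, {a,h}, {c,e}, {g}, {i} are disjoint, each induces a connected subgraph, and every pair is joined by at least one edge of G. Contracting each set to a single vertex therefore yields K_{5} as a minor, and since treewidth is minor-monotone, tw(G) ≥ tw(K_{5}) = 4. Hence tw(G) = 4 exactly.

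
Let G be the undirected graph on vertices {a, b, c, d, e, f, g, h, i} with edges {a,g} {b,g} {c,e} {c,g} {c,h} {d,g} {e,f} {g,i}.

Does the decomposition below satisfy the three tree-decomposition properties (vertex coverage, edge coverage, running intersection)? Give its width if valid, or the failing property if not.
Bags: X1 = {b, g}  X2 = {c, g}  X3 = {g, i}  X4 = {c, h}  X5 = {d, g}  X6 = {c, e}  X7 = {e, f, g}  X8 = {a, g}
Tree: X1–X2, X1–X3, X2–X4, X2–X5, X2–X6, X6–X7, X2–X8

No — bags containing vertex g are not connected in the tree.

A tree decomposition must satisfy three properties: every vertex lies in some bag; for every edge, both endpoints lie together in some bag; and for every vertex, the bags containing it form a connected subtree. Here bags containing vertex g are not connected in the tree, so the decomposition is invalid.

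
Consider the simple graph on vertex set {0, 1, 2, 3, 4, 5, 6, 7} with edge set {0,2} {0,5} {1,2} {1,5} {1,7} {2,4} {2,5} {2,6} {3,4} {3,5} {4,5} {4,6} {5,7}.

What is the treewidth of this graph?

A width-2 tree decomposition is:
Bags: B1 = {1, 2, 5}  B2 = {1, 5, 7}  B3 = {0, 2, 5}  B4 = {2, 4, 5}  B5 = {2, 4, 6}  B6 = {3, 4, 5}
Tree: B1–B2, B1–B3, B3–B4, B4–B5, B4–B6
Each bag holds 3 vertices, so the decomposition has width 2, which upper-bounds the treewidth. For the lower bound, the 3 vertices {0, 2, 5} are pairwise adjacent, and any tree decomposition puts a clique entirely inside one bag — forcing width ≥ 2. Hence tw(G) = 2 exactly.

2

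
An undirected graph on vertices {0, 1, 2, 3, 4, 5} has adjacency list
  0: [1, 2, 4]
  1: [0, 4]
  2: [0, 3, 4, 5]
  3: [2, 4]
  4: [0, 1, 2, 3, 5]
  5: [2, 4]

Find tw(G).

2

A width-2 tree decomposition is:
Bags: B1 = {0, 1, 4}  B2 = {0, 2, 4}  B3 = {2, 3, 4}  B4 = {2, 4, 5}
Tree: B1–B2, B2–B3, B3–B4
Every bag has size at most 3, so the width is 3 − 1 = 2 and tw(G) ≤ 2. On the other hand G contains the 3-clique {0, 1, 4}. A clique must lie in a single bag of any decomposition, so no decomposition can have width below 2. Therefore the treewidth is 2.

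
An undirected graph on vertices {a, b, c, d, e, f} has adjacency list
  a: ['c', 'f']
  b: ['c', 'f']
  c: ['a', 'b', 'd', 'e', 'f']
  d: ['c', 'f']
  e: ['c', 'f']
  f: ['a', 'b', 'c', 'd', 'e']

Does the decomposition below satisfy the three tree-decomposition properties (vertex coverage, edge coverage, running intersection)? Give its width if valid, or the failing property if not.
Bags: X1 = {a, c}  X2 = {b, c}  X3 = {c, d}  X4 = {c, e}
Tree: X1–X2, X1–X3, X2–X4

No — vertex f appears in no bag.

A tree decomposition must satisfy three properties: every vertex lies in some bag; for every edge, both endpoints lie together in some bag; and for every vertex, the bags containing it form a connected subtree. Here vertex f appears in no bag, so the decomposition is invalid.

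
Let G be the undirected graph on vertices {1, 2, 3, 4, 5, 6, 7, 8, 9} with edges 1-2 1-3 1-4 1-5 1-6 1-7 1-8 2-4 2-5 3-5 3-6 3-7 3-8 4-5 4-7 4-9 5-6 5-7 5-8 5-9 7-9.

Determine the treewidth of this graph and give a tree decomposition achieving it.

Every bag has size at most 4, so the width is 4 − 1 = 3 and tw(G) ≤ 3. On the other hand G contains the 4-clique {1, 2, 4, 5}. A clique must lie in a single bag of any decomposition, so no decomposition can have width below 3. Therefore the treewidth is 3.

Treewidth 3.
One such decomposition:
Bags: B1 = {1, 3, 5, 6}  B2 = {1, 3, 5, 7}  B3 = {1, 4, 5, 7}  B4 = {1, 2, 4, 5}  B5 = {4, 5, 7, 9}  B6 = {1, 3, 5, 8}
Tree: B1–B2, B2–B3, B3–B4, B3–B5, B2–B6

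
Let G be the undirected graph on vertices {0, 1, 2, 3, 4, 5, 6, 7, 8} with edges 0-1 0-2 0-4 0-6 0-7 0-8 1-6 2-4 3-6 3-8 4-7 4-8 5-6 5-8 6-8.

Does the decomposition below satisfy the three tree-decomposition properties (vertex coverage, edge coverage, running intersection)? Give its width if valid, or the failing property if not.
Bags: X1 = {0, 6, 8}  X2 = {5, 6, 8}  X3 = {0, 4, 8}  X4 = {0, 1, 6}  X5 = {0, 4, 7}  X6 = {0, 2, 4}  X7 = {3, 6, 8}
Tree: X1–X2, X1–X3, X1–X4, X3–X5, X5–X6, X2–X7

Yes; width 2.

Vertex coverage: the bags together contain {0, 1, 2, 3, 4, 5, 6, 7, 8}, the full vertex set. Edge coverage: each edge of G has both endpoints in at least one bag. Running intersection: for every vertex, the bags containing it form a connected subtree. All three properties hold, so this is a valid tree decomposition of width max|bag| − 1 = 2, and hence tw(G) ≤ 2.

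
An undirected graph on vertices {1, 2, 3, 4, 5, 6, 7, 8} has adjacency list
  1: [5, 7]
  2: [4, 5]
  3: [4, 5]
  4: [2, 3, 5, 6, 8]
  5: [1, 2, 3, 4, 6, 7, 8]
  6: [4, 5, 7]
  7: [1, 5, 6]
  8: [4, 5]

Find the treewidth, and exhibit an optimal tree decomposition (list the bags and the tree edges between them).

Treewidth 2.
Bags: B1 = {5, 6, 7}  B2 = {4, 5, 6}  B3 = {4, 5, 8}  B4 = {3, 4, 5}  B5 = {1, 5, 7}  B6 = {2, 4, 5}
Tree: B1–B2, B2–B3, B3–B4, B1–B5, B2–B6

Every bag has size at most 3, so the width is 3 − 1 = 2 and tw(G) ≤ 2. For the lower bound, the 3 vertices {1, 5, 7} are pairwise adjacent, and any tree decomposition puts a clique entirely inside one bag — forcing width ≥ 2. The upper and lower bounds meet at 2, so that is the treewidth.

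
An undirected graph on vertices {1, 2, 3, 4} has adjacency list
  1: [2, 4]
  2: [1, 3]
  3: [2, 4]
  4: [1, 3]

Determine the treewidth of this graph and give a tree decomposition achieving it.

Treewidth 2.
Bags: B1 = {2, 3, 4}  B2 = {1, 2, 4}
Tree: B1–B2

The largest bag has 3 vertices, giving width 2; this decomposition certifies tw(G) ≤ 2. Since 4–3–2–1–4 is a cycle in G, G is not acyclic. Forests are exactly the graphs of treewidth ≤ 1, so tw(G) ≥ 2. Therefore the treewidth is 2.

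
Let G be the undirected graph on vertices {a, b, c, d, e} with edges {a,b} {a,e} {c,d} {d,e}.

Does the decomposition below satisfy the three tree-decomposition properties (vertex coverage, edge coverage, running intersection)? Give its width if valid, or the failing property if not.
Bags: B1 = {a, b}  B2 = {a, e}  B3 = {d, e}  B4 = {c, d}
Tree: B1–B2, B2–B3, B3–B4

Yes; width 1.

Checking the three conditions: (i) the bags cover all of {a, b, c, d, e}; (ii) for each edge, some bag contains both endpoints; (iii) the bags containing any fixed vertex form a subtree. All hold, so the decomposition is valid with width 2 − 1 = 1.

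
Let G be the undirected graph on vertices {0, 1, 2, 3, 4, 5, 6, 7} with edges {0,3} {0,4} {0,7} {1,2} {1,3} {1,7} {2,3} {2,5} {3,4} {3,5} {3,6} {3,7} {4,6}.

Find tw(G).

2

A width-2 tree decomposition is:
Bags: B1 = {0, 3, 7}  B2 = {0, 3, 4}  B3 = {1, 3, 7}  B4 = {3, 4, 6}  B5 = {1, 2, 3}  B6 = {2, 3, 5}
Tree: B1–B2, B1–B3, B2–B4, B3–B5, B5–B6
Every bag has size at most 3, so the width is 3 − 1 = 2 and tw(G) ≤ 2. For the lower bound, the 3 vertices {0, 3, 4} are pairwise adjacent, and any tree decomposition puts a clique entirely inside one bag — forcing width ≥ 2. Combining the bounds, tw(G) = 2.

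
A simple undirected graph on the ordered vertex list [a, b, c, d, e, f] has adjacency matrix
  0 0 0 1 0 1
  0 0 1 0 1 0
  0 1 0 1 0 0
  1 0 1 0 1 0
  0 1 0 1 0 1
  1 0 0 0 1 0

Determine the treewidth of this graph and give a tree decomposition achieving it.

Every bag has size at most 3, so the width is 3 − 1 = 2 and tw(G) ≤ 2. Since b–c–d–e–b is a cycle in G, G is not acyclic. Forests are exactly the graphs of treewidth ≤ 1, so tw(G) ≥ 2. Hence tw(G) = 2 exactly.

Treewidth 2.
One optimal decomposition is:
Bags: B1 = {b, c, e}  B2 = {c, d, e}  B3 = {d, e, f}  B4 = {a, d, f}
Tree: B1–B2, B2–B3, B3–B4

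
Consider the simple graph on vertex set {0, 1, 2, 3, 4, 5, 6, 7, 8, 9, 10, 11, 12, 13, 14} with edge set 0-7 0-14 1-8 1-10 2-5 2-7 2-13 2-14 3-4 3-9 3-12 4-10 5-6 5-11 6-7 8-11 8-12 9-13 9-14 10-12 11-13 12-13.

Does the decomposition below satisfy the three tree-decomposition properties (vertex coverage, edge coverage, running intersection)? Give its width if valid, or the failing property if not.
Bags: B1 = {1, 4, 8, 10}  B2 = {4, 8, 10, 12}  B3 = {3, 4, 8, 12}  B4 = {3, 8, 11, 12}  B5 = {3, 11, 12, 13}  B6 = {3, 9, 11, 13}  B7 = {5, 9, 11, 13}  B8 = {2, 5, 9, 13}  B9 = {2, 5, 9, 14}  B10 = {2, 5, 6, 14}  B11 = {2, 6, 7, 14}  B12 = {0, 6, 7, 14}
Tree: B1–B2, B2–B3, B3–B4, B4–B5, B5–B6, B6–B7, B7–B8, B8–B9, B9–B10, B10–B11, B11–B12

Vertex coverage: the bags together contain {0, 1, 2, 3, 4, 5, 6, 7, 8, 9, 10, 11, 12, 13, 14}, the full vertex set. Edge coverage: each edge of G has both endpoints in at least one bag. Running intersection: for every vertex, the bags containing it form a connected subtree. All three properties hold, so this is a valid tree decomposition of width max|bag| − 1 = 3, and hence tw(G) ≤ 3.

Yes; width 3.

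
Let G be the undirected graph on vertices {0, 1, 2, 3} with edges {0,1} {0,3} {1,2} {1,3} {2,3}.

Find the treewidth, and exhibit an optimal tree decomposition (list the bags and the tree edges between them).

Treewidth 2.
One optimal decomposition is:
Bags: B1 = {1, 2, 3}  B2 = {0, 1, 3}
Tree: B1–B2

Each bag holds 3 vertices, so the decomposition has width 2, which upper-bounds the treewidth. Conversely, {0, 1, 3} is a clique of size 3, and the vertices of any clique must share a bag in every tree decomposition; so some bag has ≥ 3 vertices and tw(G) ≥ 2. Therefore the treewidth is 2.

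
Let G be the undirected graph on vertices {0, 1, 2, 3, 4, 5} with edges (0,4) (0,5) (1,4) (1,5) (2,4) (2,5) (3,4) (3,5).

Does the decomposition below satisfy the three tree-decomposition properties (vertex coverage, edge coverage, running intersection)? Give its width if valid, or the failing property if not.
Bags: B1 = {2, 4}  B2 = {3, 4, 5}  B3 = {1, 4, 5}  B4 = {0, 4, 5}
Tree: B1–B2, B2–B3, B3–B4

A tree decomposition must satisfy three properties: every vertex lies in some bag; for every edge, both endpoints lie together in some bag; and for every vertex, the bags containing it form a connected subtree. Here edge (5,2) lies in no bag, so the decomposition is invalid.

No — edge (5,2) lies in no bag.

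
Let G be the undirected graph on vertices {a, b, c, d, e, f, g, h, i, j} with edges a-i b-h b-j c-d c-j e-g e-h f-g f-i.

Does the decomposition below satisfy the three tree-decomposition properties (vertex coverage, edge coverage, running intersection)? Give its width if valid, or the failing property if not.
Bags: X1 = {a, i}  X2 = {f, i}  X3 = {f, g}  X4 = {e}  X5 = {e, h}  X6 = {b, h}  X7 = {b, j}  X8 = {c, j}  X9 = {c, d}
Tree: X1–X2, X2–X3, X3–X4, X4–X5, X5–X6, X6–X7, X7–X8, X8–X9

No — edge (g,e) lies in no bag.

A tree decomposition must satisfy three properties: every vertex lies in some bag; for every edge, both endpoints lie together in some bag; and for every vertex, the bags containing it form a connected subtree. Here edge (g,e) lies in no bag, so the decomposition is invalid.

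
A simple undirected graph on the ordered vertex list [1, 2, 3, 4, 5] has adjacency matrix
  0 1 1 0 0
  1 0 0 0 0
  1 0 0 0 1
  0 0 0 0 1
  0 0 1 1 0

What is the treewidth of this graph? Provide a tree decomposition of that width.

The largest bag has 2 vertices, giving width 1; this decomposition certifies tw(G) ≤ 1. Any graph with an edge has treewidth ≥ 1, and G has the edge 4–5. The upper and lower bounds meet at 1, so that is the treewidth.

Treewidth 1.
One such decomposition:
Bags: B1 = {4, 5}  B2 = {3, 5}  B3 = {1, 3}  B4 = {1, 2}
Tree: B1–B2, B2–B3, B3–B4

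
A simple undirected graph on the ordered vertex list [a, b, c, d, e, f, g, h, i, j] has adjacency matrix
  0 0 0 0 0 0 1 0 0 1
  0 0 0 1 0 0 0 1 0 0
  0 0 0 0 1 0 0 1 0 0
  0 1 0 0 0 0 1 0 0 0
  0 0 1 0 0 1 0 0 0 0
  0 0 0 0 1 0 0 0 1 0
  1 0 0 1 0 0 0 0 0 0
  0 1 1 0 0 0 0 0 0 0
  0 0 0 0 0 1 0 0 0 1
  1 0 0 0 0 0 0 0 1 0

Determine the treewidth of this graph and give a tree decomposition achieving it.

Treewidth 2.
Bags: B1 = {f, i, j}  B2 = {e, f, j}  B3 = {c, e, j}  B4 = {c, h, j}  B5 = {b, h, j}  B6 = {b, d, j}  B7 = {d, g, j}  B8 = {a, g, j}
Tree: B1–B2, B2–B3, B3–B4, B4–B5, B5–B6, B6–B7, B7–B8

Each bag holds 3 vertices, so the decomposition has width 2, which upper-bounds the treewidth. The edges j–i–f–e–c–h–b–d–g–a–j form a cycle, so G is not a tree and its treewidth is at least 2. Therefore the treewidth is 2.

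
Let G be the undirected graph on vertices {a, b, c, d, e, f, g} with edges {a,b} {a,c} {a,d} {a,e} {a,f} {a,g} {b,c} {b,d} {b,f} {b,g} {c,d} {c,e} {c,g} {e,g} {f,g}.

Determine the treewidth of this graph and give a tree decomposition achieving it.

Each bag holds 4 vertices, so the decomposition has width 3, which upper-bounds the treewidth. Conversely, {a, b, c, d} is a clique of size 4, and the vertices of any clique must share a bag in every tree decomposition; so some bag has ≥ 4 vertices and tw(G) ≥ 3. Combining the bounds, tw(G) = 3.

Treewidth 3.
One such decomposition:
Bags: B1 = {a, b, f, g}  B2 = {a, b, c, g}  B3 = {a, b, c, d}  B4 = {a, c, e, g}
Tree: B1–B2, B2–B3, B2–B4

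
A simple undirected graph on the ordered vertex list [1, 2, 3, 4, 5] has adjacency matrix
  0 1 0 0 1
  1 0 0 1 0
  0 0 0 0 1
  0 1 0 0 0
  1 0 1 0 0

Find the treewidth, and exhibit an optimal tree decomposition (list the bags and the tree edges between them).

Treewidth 1.
Bags: B1 = {3, 5}  B2 = {1, 5}  B3 = {1, 2}  B4 = {2, 4}
Tree: B1–B2, B2–B3, B3–B4

Each bag holds 2 vertices, so the decomposition has width 1, which upper-bounds the treewidth. Since G has at least one edge (e.g. 3–5), it is not an edgeless graph, so tw(G) ≥ 1. Hence tw(G) = 1 exactly.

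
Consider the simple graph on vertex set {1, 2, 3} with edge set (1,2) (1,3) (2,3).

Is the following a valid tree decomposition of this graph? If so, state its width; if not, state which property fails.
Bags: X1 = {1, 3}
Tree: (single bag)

No — vertex 2 appears in no bag.

A tree decomposition must satisfy three properties: every vertex lies in some bag; for every edge, both endpoints lie together in some bag; and for every vertex, the bags containing it form a connected subtree. Here vertex 2 appears in no bag, so the decomposition is invalid.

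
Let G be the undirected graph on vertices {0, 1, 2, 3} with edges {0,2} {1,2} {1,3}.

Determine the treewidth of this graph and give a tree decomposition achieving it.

The largest bag has 2 vertices, giving width 1; this decomposition certifies tw(G) ≤ 1. Any graph with an edge has treewidth ≥ 1, and G has the edge 0–2. Combining the bounds, tw(G) = 1.

Treewidth 1.
Bags: B1 = {0, 2}  B2 = {1, 2}  B3 = {1, 3}
Tree: B1–B2, B2–B3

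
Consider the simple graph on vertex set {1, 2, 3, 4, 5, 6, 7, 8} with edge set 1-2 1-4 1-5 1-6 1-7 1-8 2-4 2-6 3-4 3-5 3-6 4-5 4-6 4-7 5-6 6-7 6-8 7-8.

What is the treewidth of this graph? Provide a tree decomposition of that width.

Treewidth 3.
One optimal decomposition is:
Bags: B1 = {1, 4, 6, 7}  B2 = {1, 4, 5, 6}  B3 = {3, 4, 5, 6}  B4 = {1, 2, 4, 6}  B5 = {1, 6, 7, 8}
Tree: B1–B2, B2–B3, B2–B4, B1–B5

Each bag holds 4 vertices, so the decomposition has width 3, which upper-bounds the treewidth. For the lower bound, the 4 vertices {1, 6, 7, 8} are pairwise adjacent, and any tree decomposition puts a clique entirely inside one bag — forcing width ≥ 3. The upper and lower bounds meet at 3, so that is the treewidth.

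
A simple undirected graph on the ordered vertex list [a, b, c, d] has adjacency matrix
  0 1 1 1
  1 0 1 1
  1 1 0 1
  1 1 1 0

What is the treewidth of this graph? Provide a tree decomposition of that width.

Treewidth 3.
One optimal decomposition is:
Bags: B1 = {a, b, c, d}
Tree: (single bag)

With just one bag of size 4, the width is 4 − 1 = 3, so tw(G) ≤ 3. Conversely, {a, b, c, d} is a clique of size 4, and the vertices of any clique must share a bag in every tree decomposition; so some bag has ≥ 4 vertices and tw(G) ≥ 3. The upper and lower bounds meet at 3, so that is the treewidth.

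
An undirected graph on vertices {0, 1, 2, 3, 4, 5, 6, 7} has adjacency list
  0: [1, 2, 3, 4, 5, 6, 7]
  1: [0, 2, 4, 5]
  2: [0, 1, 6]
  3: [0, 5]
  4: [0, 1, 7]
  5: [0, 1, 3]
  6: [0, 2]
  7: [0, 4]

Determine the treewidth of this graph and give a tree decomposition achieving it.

Each bag holds 3 vertices, so the decomposition has width 2, which upper-bounds the treewidth. Conversely, {0, 1, 2} is a clique of size 3, and the vertices of any clique must share a bag in every tree decomposition; so some bag has ≥ 3 vertices and tw(G) ≥ 2. Therefore the treewidth is 2.

Treewidth 2.
One optimal decomposition is:
Bags: B1 = {0, 1, 2}  B2 = {0, 2, 6}  B3 = {0, 1, 4}  B4 = {0, 1, 5}  B5 = {0, 3, 5}  B6 = {0, 4, 7}
Tree: B1–B2, B1–B3, B3–B4, B4–B5, B3–B6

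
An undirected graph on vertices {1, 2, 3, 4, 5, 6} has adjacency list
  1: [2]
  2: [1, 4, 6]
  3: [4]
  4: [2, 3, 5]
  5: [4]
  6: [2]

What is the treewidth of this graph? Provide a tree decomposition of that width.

Treewidth 1.
Bags: B1 = {2, 4}  B2 = {3, 4}  B3 = {1, 2}  B4 = {4, 5}  B5 = {2, 6}
Tree: B1–B2, B1–B3, B2–B4, B3–B5

Every bag has size at most 2, so the width is 2 − 1 = 1 and tw(G) ≤ 1. G has an edge, so its treewidth is at least 1. Therefore the treewidth is 1.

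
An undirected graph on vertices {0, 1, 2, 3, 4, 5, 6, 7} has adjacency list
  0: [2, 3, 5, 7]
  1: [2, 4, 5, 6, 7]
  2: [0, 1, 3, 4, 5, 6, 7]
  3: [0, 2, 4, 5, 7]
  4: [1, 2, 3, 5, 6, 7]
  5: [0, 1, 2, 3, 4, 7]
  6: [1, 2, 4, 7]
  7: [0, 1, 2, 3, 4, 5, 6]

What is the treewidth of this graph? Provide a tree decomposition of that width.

Treewidth 4.
One optimal decomposition is:
Bags: B1 = {0, 2, 3, 5, 7}  B2 = {2, 3, 4, 5, 7}  B3 = {1, 2, 4, 5, 7}  B4 = {1, 2, 4, 6, 7}
Tree: B1–B2, B2–B3, B3–B4

Each bag holds 5 vertices, so the decomposition has width 4, which upper-bounds the treewidth. Conversely, {0, 2, 3, 5, 7} is a clique of size 5, and the vertices of any clique must share a bag in every tree decomposition; so some bag has ≥ 5 vertices and tw(G) ≥ 4. Hence tw(G) = 4 exactly.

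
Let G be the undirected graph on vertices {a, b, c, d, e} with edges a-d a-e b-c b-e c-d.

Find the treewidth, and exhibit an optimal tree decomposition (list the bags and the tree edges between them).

Treewidth 2.
One optimal decomposition is:
Bags: B1 = {a, c, d}  B2 = {a, b, c}  B3 = {a, b, e}
Tree: B1–B2, B2–B3

The largest bag has 3 vertices, giving width 2; this decomposition certifies tw(G) ≤ 2. Since a–d–c–b–e–a is a cycle in G, G is not acyclic. Forests are exactly the graphs of treewidth ≤ 1, so tw(G) ≥ 2. Hence tw(G) = 2 exactly.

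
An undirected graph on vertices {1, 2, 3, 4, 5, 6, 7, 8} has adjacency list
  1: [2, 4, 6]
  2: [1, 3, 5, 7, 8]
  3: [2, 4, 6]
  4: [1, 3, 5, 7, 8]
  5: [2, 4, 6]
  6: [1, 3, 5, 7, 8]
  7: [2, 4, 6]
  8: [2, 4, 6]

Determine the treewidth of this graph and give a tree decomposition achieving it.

Treewidth 3.
One optimal decomposition is:
Bags: B1 = {2, 4, 6, 7}  B2 = {2, 4, 5, 6}  B3 = {2, 4, 6, 8}  B4 = {1, 2, 4, 6}  B5 = {2, 3, 4, 6}
Tree: B1–B2, B2–B3, B3–B4, B4–B5

Each bag holds 4 vertices, so the decomposition has width 3, which upper-bounds the treewidth. For the lower bound: the 4 vertex sets {4,7}, {5,6}, {2}, {8} are disjoint, each induces a connected subgraph, and every pair is joined by at least one edge of G. Contracting each set to a single vertex therefore yields K_{4} as a minor, and since treewidth is minor-monotone, tw(G) ≥ tw(K_{4}) = 3. The upper and lower bounds meet at 3, so that is the treewidth.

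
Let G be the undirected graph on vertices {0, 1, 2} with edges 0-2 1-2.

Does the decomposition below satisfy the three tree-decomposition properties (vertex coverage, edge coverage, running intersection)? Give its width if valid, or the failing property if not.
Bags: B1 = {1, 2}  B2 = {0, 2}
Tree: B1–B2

Vertex coverage: the bags together contain {0, 1, 2}, the full vertex set. Edge coverage: each edge of G has both endpoints in at least one bag. Running intersection: for every vertex, the bags containing it form a connected subtree. All three properties hold, so this is a valid tree decomposition of width max|bag| − 1 = 1, and hence tw(G) ≤ 1.

Yes; width 1.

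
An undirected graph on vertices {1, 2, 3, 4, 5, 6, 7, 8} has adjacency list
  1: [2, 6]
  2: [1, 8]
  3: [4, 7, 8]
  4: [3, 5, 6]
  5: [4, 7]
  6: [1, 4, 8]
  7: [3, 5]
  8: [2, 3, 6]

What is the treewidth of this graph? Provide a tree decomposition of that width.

Treewidth 2.
One optimal decomposition is:
Bags: B1 = {3, 5, 7}  B2 = {3, 4, 5}  B3 = {3, 4, 8}  B4 = {4, 6, 8}  B5 = {2, 6, 8}  B6 = {1, 2, 6}
Tree: B1–B2, B2–B3, B3–B4, B4–B5, B5–B6

Each bag holds 3 vertices, so the decomposition has width 2, which upper-bounds the treewidth. For the lower bound, G contains the cycle 7–5–4–3–7, so G is not a forest; only forests have treewidth ≤ 1, hence tw(G) ≥ 2. Therefore the treewidth is 2.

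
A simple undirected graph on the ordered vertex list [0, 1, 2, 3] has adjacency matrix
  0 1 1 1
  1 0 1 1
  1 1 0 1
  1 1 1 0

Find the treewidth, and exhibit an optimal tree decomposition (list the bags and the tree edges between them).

Treewidth 3.
Bags: B1 = {0, 1, 2, 3}
Tree: (single bag)

With just one bag of size 4, the width is 4 − 1 = 3, so tw(G) ≤ 3. For the lower bound, the 4 vertices {0, 1, 2, 3} are pairwise adjacent, and any tree decomposition puts a clique entirely inside one bag — forcing width ≥ 3. Combining the bounds, tw(G) = 3.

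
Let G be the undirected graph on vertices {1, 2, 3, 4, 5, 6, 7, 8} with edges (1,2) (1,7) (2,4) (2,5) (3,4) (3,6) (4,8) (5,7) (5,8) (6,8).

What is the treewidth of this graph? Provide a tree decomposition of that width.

Treewidth 2.
Bags: B1 = {1, 2, 7}  B2 = {2, 5, 7}  B3 = {2, 4, 5}  B4 = {4, 5, 8}  B5 = {3, 4, 8}  B6 = {3, 6, 8}
Tree: B1–B2, B2–B3, B3–B4, B4–B5, B5–B6

Each bag holds 3 vertices, so the decomposition has width 2, which upper-bounds the treewidth. Since 1–7–5–2–1 is a cycle in G, G is not acyclic. Forests are exactly the graphs of treewidth ≤ 1, so tw(G) ≥ 2. Hence tw(G) = 2 exactly.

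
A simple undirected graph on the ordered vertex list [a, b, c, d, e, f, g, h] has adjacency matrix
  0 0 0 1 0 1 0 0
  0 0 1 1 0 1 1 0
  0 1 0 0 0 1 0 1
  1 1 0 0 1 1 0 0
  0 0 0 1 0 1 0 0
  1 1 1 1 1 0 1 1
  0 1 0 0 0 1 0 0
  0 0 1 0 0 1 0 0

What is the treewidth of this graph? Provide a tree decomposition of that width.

Treewidth 2.
Bags: B1 = {a, d, f}  B2 = {b, d, f}  B3 = {b, c, f}  B4 = {d, e, f}  B5 = {c, f, h}  B6 = {b, f, g}
Tree: B1–B2, B2–B3, B2–B4, B3–B5, B2–B6

The largest bag has 3 vertices, giving width 2; this decomposition certifies tw(G) ≤ 2. On the other hand G contains the 3-clique {d, e, f}. A clique must lie in a single bag of any decomposition, so no decomposition can have width below 2. Hence tw(G) = 2 exactly.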